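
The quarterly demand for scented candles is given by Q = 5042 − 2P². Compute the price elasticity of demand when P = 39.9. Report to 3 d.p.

-3.427

At P = 39.9, Q = 1857.980.
dQ/dP = −4P = -159.600.
ε = (dQ/dP)(P/Q) = (-159.600)(39.9/1857.980).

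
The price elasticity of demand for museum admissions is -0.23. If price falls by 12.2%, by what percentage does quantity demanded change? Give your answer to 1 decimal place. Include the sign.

2.8%

%ΔQ ≈ ε × %ΔP = (-0.23)(-12.2%) = 2.81%.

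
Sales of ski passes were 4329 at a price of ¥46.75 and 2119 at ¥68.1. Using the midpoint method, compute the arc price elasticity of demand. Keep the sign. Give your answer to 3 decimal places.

ΔQ = 2119 − 4329 = -2210; ΔP = 68.1 − 46.75 = 21.35.
Midpoints: P̄ = 57.42, Q̄ = 3224.0.
ε = (ΔQ/ΔP)(P̄/Q̄) = (-2210/21.35)(57.42/3224.0).

-1.844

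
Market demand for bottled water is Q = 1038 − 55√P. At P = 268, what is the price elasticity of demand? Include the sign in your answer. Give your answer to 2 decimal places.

At P = 268, Q = 137.611.
dQ/dP = −55/(2√P) = -1.680.
ε = (dQ/dP)(P/Q) = (-1.680)(268/137.611).

-3.27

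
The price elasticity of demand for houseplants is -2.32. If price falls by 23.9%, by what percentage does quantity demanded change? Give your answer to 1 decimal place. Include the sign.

55.4%

%ΔQ ≈ ε × %ΔP = (-2.32)(-23.9%) = 55.45%.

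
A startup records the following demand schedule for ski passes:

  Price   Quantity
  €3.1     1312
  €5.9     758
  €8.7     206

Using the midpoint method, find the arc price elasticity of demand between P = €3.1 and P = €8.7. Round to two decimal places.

At P = 3.1, Q = 1312; at P = 8.7, Q = 206.
ΔQ = -1106, ΔP = 5.6. Midpoints: P̄ = 5.90, Q̄ = 759.0.
ε = (ΔQ/ΔP)(P̄/Q̄) = (-1106/5.6)(5.90/759.0).

-1.54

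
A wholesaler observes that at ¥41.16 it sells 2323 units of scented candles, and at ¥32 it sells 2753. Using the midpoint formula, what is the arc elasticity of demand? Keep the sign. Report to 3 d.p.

ΔQ = 2753 − 2323 = 430; ΔP = 32 − 41.16 = -9.16.
Midpoints: P̄ = 36.58, Q̄ = 2538.0.
ε = (ΔQ/ΔP)(P̄/Q̄) = (430/-9.16)(36.58/2538.0).

-0.677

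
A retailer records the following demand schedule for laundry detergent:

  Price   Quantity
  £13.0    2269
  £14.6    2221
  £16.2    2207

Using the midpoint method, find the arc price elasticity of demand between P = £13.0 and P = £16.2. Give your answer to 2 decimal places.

At P = 13.0, Q = 2269; at P = 16.2, Q = 2207.
ΔQ = -62, ΔP = 3.2. Midpoints: P̄ = 14.60, Q̄ = 2238.0.
ε = (ΔQ/ΔP)(P̄/Q̄) = (-62/3.2)(14.60/2238.0).

-0.13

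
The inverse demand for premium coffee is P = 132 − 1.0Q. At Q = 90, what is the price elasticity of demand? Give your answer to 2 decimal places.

At Q = 90, P = 132 − 1.0(90) = 42.00.
dP/dQ = −1.0, so dQ/dP = 1/(−1.0) = -1.000.
ε = (dQ/dP)(P/Q) = (-1.000)(42.00/90).

-0.47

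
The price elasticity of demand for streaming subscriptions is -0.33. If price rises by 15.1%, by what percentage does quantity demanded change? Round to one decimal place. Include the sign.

-5.0%

%ΔQ ≈ ε × %ΔP = (-0.33)(15.1%) = -4.98%.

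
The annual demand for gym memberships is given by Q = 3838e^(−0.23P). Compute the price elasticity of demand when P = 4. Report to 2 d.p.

-0.92

At P = 4, Q = 1529.516.
dQ/dP = −0.23·3838e^(−0.23P) = −0.23Q = -351.789.
ε = (dQ/dP)(P/Q) = (-351.789)(4/1529.516).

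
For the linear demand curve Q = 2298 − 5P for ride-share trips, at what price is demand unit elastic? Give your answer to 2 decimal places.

For linear demand Q = a − bP, ε = −bP/(a − bP). |ε| = 1 when bP = a − bP, i.e. P = a/(2b).
P = 2298/(2·5) = 2298/10 = 229.8000.

229.80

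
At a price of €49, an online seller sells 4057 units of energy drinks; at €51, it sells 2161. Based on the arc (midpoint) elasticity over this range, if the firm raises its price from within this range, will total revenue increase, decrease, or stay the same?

Arc ε = (-1896/2)(50.00/3109.0) ≈ -15.246.
|ε| = 15.25 > 1, so demand is elastic. A price rise therefore reduces total revenue.

decrease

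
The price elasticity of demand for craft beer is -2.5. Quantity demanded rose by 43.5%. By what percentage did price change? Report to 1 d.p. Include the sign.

%ΔP ≈ %ΔQ / ε = (43.5%)/(-2.5) = -17.40%.

-17.4%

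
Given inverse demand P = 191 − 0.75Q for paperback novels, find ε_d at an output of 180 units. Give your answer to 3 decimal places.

-0.415

At Q = 180, P = 191 − 0.75(180) = 56.00.
dP/dQ = −0.75, so dQ/dP = 1/(−0.75) = -1.333.
ε = (dQ/dP)(P/Q) = (-1.333)(56.00/180).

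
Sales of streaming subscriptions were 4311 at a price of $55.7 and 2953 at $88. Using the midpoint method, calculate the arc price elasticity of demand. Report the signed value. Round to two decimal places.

ΔQ = 2953 − 4311 = -1358; ΔP = 88 − 55.7 = 32.3.
Midpoints: P̄ = 71.85, Q̄ = 3632.0.
ε = (ΔQ/ΔP)(P̄/Q̄) = (-1358/32.3)(71.85/3632.0).

-0.83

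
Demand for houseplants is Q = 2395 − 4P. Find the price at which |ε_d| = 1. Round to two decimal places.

For linear demand Q = a − bP, ε = −bP/(a − bP). |ε| = 1 when bP = a − bP, i.e. P = a/(2b).
P = 2395/(2·4) = 2395/8 = 299.3750.

299.38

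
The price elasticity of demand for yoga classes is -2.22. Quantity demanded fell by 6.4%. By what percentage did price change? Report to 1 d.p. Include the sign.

2.9%

%ΔP ≈ %ΔQ / ε = (-6.4%)/(-2.22) = 2.88%.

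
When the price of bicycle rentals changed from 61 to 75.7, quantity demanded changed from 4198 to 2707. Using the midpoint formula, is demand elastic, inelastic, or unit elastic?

Arc ε ≈ -2.008.
|ε| = 2.01 > 1.

elastic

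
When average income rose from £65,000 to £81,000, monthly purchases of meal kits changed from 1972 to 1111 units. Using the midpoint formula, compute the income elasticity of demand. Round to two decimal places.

ΔQ = -861, ΔI = 16000. Midpoints: Ī = 73,000, Q̄ = 1541.5.
ε_I = (ΔQ/ΔI)(Ī/Q̄) = (-861/16000)(73000/1541.5).

-2.55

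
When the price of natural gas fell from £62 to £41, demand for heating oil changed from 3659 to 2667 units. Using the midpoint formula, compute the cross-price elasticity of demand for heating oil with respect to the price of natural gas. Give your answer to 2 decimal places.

ΔQ_x = 2667 − 3659 = -992; ΔP_y = 41 − 62 = -21.
Midpoints: P̄_y = 51.50, Q̄_x = 3163.0.
ε_xy = (ΔQ_x/ΔP_y)(P̄_y/Q̄_x) = (-992/-21)(51.50/3163.0).
ε_xy > 0, so the goods are substitutes.

0.77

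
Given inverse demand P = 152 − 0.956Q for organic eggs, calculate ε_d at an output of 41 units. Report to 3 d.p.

-2.878

At Q = 41, P = 152 − 0.956(41) = 112.80.
dP/dQ = −0.956, so dQ/dP = 1/(−0.956) = -1.046.
ε = (dQ/dP)(P/Q) = (-1.046)(112.80/41).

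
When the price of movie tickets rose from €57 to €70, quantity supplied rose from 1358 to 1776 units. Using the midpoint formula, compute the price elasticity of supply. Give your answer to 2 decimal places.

1.30

ΔQ = 1776 − 1358 = 418; ΔP = 70 − 57 = 13.
Midpoints: P̄ = 63.50, Q̄ = 1567.0.
ε_s = (ΔQ/ΔP)(P̄/Q̄) = (418/13)(63.50/1567.0).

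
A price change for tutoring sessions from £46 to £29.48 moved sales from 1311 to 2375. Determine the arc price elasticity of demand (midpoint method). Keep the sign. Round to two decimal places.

ΔQ = 2375 − 1311 = 1064; ΔP = 29.48 − 46 = -16.52.
Midpoints: P̄ = 37.74, Q̄ = 1843.0.
ε = (ΔQ/ΔP)(P̄/Q̄) = (1064/-16.52)(37.74/1843.0).

-1.32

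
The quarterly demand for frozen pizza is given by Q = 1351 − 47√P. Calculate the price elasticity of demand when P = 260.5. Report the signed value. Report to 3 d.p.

-0.640

At P = 260.5, Q = 592.419.
dQ/dP = −47/(2√P) = -1.456.
ε = (dQ/dP)(P/Q) = (-1.456)(260.5/592.419).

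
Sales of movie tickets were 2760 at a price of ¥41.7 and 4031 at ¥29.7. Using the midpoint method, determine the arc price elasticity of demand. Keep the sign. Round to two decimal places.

ΔQ = 4031 − 2760 = 1271; ΔP = 29.7 − 41.7 = -12.0.
Midpoints: P̄ = 35.70, Q̄ = 3395.5.
ε = (ΔQ/ΔP)(P̄/Q̄) = (1271/-12.0)(35.70/3395.5).

-1.11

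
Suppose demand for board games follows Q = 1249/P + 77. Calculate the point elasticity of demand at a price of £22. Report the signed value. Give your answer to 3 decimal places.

At P = 22, Q = 133.773.
dQ/dP = −1249/P² = -2.581.
ε = (dQ/dP)(P/Q) = (-2.581)(22/133.773).

-0.424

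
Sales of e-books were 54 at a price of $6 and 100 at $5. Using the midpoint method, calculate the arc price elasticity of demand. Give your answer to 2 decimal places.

-3.29

ΔQ = 100 − 54 = 46; ΔP = 5 − 6 = -1.
Midpoints: P̄ = 5.50, Q̄ = 77.0.
ε = (ΔQ/ΔP)(P̄/Q̄) = (46/-1)(5.50/77.0).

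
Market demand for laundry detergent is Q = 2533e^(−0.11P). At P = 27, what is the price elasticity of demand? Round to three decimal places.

-2.970

At P = 27, Q = 129.951.
dQ/dP = −0.11·2533e^(−0.11P) = −0.11Q = -14.295.
ε = (dQ/dP)(P/Q) = (-14.295)(27/129.951).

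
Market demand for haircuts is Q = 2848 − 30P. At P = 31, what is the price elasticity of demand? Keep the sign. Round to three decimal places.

At P = 31, Q = 1918.
dQ/dP = −30.
ε = (dQ/dP)(P/Q) = (-30)(31/1918).

-0.485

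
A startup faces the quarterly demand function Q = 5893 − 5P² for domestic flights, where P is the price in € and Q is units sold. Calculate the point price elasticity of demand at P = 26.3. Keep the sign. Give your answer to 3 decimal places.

At P = 26.3, Q = 2434.550.
dQ/dP = −10P = -263.
ε = (dQ/dP)(P/Q) = (-263)(26.3/2434.550).
|ε| > 1, so demand is elastic at this price.

-2.841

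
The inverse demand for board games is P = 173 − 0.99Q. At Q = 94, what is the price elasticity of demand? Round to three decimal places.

At Q = 94, P = 173 − 0.99(94) = 79.94.
dP/dQ = −0.99, so dQ/dP = 1/(−0.99) = -1.010.
ε = (dQ/dP)(P/Q) = (-1.010)(79.94/94).

-0.859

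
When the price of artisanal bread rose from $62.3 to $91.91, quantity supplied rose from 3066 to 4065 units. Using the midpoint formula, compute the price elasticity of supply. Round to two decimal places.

0.73

ΔQ = 4065 − 3066 = 999; ΔP = 91.91 − 62.3 = 29.61.
Midpoints: P̄ = 77.10, Q̄ = 3565.5.
ε_s = (ΔQ/ΔP)(P̄/Q̄) = (999/29.61)(77.10/3565.5).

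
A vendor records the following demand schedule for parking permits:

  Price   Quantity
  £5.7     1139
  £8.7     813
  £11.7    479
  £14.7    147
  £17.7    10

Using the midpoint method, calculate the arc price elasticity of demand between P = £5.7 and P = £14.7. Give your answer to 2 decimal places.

At P = 5.7, Q = 1139; at P = 14.7, Q = 147.
ΔQ = -992, ΔP = 9.0. Midpoints: P̄ = 10.20, Q̄ = 643.0.
ε = (ΔQ/ΔP)(P̄/Q̄) = (-992/9.0)(10.20/643.0).

-1.75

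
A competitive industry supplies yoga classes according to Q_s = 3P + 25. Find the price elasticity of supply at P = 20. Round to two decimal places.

0.71

At P = 20, Q_s = 85.
dQ_s/dP = 3.
ε_s = (dQ_s/dP)(P/Q_s) = (3)(20/85).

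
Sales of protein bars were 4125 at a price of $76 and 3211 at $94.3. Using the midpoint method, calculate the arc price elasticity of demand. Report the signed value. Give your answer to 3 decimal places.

-1.159

ΔQ = 3211 − 4125 = -914; ΔP = 94.3 − 76 = 18.3.
Midpoints: P̄ = 85.15, Q̄ = 3668.0.
ε = (ΔQ/ΔP)(P̄/Q̄) = (-914/18.3)(85.15/3668.0).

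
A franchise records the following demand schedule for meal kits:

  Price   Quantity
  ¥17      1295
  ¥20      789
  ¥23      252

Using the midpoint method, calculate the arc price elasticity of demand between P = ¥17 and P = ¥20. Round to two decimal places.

At P = 17, Q = 1295; at P = 20, Q = 789.
ΔQ = -506, ΔP = 3. Midpoints: P̄ = 18.50, Q̄ = 1042.0.
ε = (ΔQ/ΔP)(P̄/Q̄) = (-506/3)(18.50/1042.0).

-2.99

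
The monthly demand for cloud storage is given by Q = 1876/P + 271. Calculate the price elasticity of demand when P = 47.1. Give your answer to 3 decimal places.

At P = 47.1, Q = 310.830.
dQ/dP = −1876/P² = -0.846.
ε = (dQ/dP)(P/Q) = (-0.846)(47.1/310.830).

-0.128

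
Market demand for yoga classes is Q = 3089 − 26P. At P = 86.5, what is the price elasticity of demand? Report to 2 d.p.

-2.68

At P = 86.5, Q = 840.
dQ/dP = −26.
ε = (dQ/dP)(P/Q) = (-26)(86.5/840).
|ε| > 1, so demand is elastic at this price.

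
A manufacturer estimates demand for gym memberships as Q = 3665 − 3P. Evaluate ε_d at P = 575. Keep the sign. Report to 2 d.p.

At P = 575, Q = 1940.
dQ/dP = −3.
ε = (dQ/dP)(P/Q) = (-3)(575/1940).

-0.89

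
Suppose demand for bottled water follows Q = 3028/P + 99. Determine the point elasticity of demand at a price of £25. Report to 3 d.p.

At P = 25, Q = 220.120.
dQ/dP = −3028/P² = -4.845.
ε = (dQ/dP)(P/Q) = (-4.845)(25/220.120).

-0.550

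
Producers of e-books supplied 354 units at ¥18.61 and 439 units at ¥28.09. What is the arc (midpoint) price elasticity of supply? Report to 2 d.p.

ΔQ = 439 − 354 = 85; ΔP = 28.09 − 18.61 = 9.48.
Midpoints: P̄ = 23.35, Q̄ = 396.5.
ε_s = (ΔQ/ΔP)(P̄/Q̄) = (85/9.48)(23.35/396.5).

0.53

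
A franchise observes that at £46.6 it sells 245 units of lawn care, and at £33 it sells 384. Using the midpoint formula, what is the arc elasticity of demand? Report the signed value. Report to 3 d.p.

-1.293

ΔQ = 384 − 245 = 139; ΔP = 33 − 46.6 = -13.6.
Midpoints: P̄ = 39.80, Q̄ = 314.5.
ε = (ΔQ/ΔP)(P̄/Q̄) = (139/-13.6)(39.80/314.5).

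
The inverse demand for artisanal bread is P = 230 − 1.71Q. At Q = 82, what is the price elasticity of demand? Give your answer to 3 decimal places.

-0.640

At Q = 82, P = 230 − 1.71(82) = 89.78.
dP/dQ = −1.71, so dQ/dP = 1/(−1.71) = -0.585.
ε = (dQ/dP)(P/Q) = (-0.585)(89.78/82).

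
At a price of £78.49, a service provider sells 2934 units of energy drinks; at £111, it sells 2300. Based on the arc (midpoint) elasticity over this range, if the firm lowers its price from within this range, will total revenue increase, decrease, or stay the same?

Arc ε = (-634/32.51)(94.75/2617.0) ≈ -0.706.
|ε| = 0.71 < 1, so demand is inelastic. A price cut therefore reduces total revenue.

decrease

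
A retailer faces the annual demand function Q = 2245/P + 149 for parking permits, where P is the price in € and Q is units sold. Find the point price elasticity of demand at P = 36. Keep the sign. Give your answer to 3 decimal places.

-0.295

At P = 36, Q = 211.361.
dQ/dP = −2245/P² = -1.732.
ε = (dQ/dP)(P/Q) = (-1.732)(36/211.361).
|ε| < 1, so demand is inelastic at this price.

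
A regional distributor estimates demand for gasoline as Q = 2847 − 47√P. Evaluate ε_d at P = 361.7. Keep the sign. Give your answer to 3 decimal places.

-0.229

At P = 361.7, Q = 1953.135.
dQ/dP = −47/(2√P) = -1.236.
ε = (dQ/dP)(P/Q) = (-1.236)(361.7/1953.135).
|ε| < 1, so demand is inelastic at this price.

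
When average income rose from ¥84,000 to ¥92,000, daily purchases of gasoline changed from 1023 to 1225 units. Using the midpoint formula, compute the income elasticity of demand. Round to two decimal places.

ΔQ = 202, ΔI = 8000. Midpoints: Ī = 88,000, Q̄ = 1124.0.
ε_I = (ΔQ/ΔI)(Ī/Q̄) = (202/8000)(88000/1124.0).

1.98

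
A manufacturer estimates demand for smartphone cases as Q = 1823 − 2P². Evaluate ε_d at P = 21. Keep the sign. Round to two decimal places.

At P = 21, Q = 941.
dQ/dP = −4P = -84.
ε = (dQ/dP)(P/Q) = (-84)(21/941).
|ε| > 1, so demand is elastic at this price.

-1.87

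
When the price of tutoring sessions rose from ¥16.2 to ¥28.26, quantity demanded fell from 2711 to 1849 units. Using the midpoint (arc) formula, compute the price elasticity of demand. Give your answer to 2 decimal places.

-0.70

ΔQ = 1849 − 2711 = -862; ΔP = 28.26 − 16.2 = 12.06.
Midpoints: P̄ = 22.23, Q̄ = 2280.0.
ε = (ΔQ/ΔP)(P̄/Q̄) = (-862/12.06)(22.23/2280.0).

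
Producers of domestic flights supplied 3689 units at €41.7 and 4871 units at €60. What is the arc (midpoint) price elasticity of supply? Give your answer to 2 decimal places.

0.77

ΔQ = 4871 − 3689 = 1182; ΔP = 60 − 41.7 = 18.3.
Midpoints: P̄ = 50.85, Q̄ = 4280.0.
ε_s = (ΔQ/ΔP)(P̄/Q̄) = (1182/18.3)(50.85/4280.0).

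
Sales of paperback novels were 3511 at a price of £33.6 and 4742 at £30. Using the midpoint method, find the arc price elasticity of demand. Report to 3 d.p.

-2.635

ΔQ = 4742 − 3511 = 1231; ΔP = 30 − 33.6 = -3.6.
Midpoints: P̄ = 31.80, Q̄ = 4126.5.
ε = (ΔQ/ΔP)(P̄/Q̄) = (1231/-3.6)(31.80/4126.5).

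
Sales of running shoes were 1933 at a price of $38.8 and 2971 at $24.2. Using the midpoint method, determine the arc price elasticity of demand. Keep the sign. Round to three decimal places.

-0.913

ΔQ = 2971 − 1933 = 1038; ΔP = 24.2 − 38.8 = -14.6.
Midpoints: P̄ = 31.50, Q̄ = 2452.0.
ε = (ΔQ/ΔP)(P̄/Q̄) = (1038/-14.6)(31.50/2452.0).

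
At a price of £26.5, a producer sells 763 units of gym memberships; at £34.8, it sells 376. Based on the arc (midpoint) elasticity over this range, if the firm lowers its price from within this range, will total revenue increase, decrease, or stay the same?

Arc ε = (-387/8.3)(30.65/569.5) ≈ -2.509.
|ε| = 2.51 > 1, so demand is elastic. A price cut therefore raises total revenue.

increase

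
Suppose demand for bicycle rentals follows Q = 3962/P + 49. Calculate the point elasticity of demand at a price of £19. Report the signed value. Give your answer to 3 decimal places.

-0.810

At P = 19, Q = 257.526.
dQ/dP = −3962/P² = -10.975.
ε = (dQ/dP)(P/Q) = (-10.975)(19/257.526).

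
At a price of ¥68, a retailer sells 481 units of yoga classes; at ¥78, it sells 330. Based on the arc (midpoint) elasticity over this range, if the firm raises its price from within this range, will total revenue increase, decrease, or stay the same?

Arc ε = (-151/10)(73.00/405.5) ≈ -2.718.
|ε| = 2.72 > 1, so demand is elastic. A price rise therefore reduces total revenue.

decrease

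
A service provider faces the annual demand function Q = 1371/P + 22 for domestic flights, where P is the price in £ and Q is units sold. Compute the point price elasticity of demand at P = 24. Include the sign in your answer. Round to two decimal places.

At P = 24, Q = 79.125.
dQ/dP = −1371/P² = -2.380.
ε = (dQ/dP)(P/Q) = (-2.380)(24/79.125).

-0.72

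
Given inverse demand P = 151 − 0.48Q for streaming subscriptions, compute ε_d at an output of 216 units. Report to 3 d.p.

-0.456

At Q = 216, P = 151 − 0.48(216) = 47.32.
dP/dQ = −0.48, so dQ/dP = 1/(−0.48) = -2.083.
ε = (dQ/dP)(P/Q) = (-2.083)(47.32/216).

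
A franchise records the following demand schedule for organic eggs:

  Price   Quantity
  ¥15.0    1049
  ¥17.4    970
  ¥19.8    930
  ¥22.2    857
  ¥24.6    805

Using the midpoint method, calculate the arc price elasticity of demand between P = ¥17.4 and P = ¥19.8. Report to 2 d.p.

At P = 17.4, Q = 970; at P = 19.8, Q = 930.
ΔQ = -40, ΔP = 2.4. Midpoints: P̄ = 18.60, Q̄ = 950.0.
ε = (ΔQ/ΔP)(P̄/Q̄) = (-40/2.4)(18.60/950.0).

-0.33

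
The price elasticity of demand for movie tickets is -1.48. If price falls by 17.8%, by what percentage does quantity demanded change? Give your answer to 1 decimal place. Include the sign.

26.3%

%ΔQ ≈ ε × %ΔP = (-1.48)(-17.8%) = 26.34%.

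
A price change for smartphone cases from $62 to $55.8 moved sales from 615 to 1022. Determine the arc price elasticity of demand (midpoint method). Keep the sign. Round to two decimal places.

-4.72

ΔQ = 1022 − 615 = 407; ΔP = 55.8 − 62 = -6.2.
Midpoints: P̄ = 58.90, Q̄ = 818.5.
ε = (ΔQ/ΔP)(P̄/Q̄) = (407/-6.2)(58.90/818.5).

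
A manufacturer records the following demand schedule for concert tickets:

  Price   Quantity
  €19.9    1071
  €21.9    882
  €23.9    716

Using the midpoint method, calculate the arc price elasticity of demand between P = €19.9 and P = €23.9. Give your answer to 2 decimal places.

At P = 19.9, Q = 1071; at P = 23.9, Q = 716.
ΔQ = -355, ΔP = 4.0. Midpoints: P̄ = 21.90, Q̄ = 893.5.
ε = (ΔQ/ΔP)(P̄/Q̄) = (-355/4.0)(21.90/893.5).

-2.18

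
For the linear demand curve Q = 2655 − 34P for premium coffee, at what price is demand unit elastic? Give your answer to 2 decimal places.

For linear demand Q = a − bP, ε = −bP/(a − bP). |ε| = 1 when bP = a − bP, i.e. P = a/(2b).
P = 2655/(2·34) = 2655/68 = 39.0441.

39.04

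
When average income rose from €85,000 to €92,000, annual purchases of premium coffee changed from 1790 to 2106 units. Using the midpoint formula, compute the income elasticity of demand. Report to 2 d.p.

2.05

ΔQ = 316, ΔI = 7000. Midpoints: Ī = 88,500, Q̄ = 1948.0.
ε_I = (ΔQ/ΔI)(Ī/Q̄) = (316/7000)(88500/1948.0).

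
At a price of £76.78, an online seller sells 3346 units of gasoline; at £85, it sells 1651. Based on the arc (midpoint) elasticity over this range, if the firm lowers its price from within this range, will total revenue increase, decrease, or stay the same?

Arc ε = (-1695/8.22)(80.89/2498.5) ≈ -6.676.
|ε| = 6.68 > 1, so demand is elastic. A price cut therefore raises total revenue.

increase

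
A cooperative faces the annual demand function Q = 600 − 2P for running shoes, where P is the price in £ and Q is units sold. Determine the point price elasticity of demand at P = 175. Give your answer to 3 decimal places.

At P = 175, Q = 250.
dQ/dP = −2.
ε = (dQ/dP)(P/Q) = (-2)(175/250).

-1.400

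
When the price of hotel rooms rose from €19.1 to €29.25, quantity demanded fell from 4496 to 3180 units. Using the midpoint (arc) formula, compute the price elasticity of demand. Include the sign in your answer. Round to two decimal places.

ΔQ = 3180 − 4496 = -1316; ΔP = 29.25 − 19.1 = 10.15.
Midpoints: P̄ = 24.18, Q̄ = 3838.0.
ε = (ΔQ/ΔP)(P̄/Q̄) = (-1316/10.15)(24.18/3838.0).

-0.82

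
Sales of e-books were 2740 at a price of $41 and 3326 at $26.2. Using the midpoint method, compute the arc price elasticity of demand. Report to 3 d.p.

-0.439

ΔQ = 3326 − 2740 = 586; ΔP = 26.2 − 41 = -14.8.
Midpoints: P̄ = 33.60, Q̄ = 3033.0.
ε = (ΔQ/ΔP)(P̄/Q̄) = (586/-14.8)(33.60/3033.0).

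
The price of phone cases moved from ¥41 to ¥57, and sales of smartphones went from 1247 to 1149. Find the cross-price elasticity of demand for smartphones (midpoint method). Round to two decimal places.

-0.25

ΔQ_x = 1149 − 1247 = -98; ΔP_y = 57 − 41 = 16.
Midpoints: P̄_y = 49.00, Q̄_x = 1198.0.
ε_xy = (ΔQ_x/ΔP_y)(P̄_y/Q̄_x) = (-98/16)(49.00/1198.0).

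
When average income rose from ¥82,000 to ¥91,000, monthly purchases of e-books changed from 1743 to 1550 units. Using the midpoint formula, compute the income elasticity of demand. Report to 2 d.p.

-1.13

ΔQ = -193, ΔI = 9000. Midpoints: Ī = 86,500, Q̄ = 1646.5.
ε_I = (ΔQ/ΔI)(Ī/Q̄) = (-193/9000)(86500/1646.5).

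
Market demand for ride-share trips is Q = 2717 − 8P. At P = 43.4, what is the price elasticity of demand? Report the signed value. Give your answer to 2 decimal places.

-0.15

At P = 43.4, Q = 2369.800.
dQ/dP = −8.
ε = (dQ/dP)(P/Q) = (-8)(43.4/2369.800).
|ε| < 1, so demand is inelastic at this price.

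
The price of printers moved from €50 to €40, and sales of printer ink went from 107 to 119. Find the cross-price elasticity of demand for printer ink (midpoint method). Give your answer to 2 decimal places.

-0.48

ΔQ_x = 119 − 107 = 12; ΔP_y = 40 − 50 = -10.
Midpoints: P̄_y = 45.00, Q̄_x = 113.0.
ε_xy = (ΔQ_x/ΔP_y)(P̄_y/Q̄_x) = (12/-10)(45.00/113.0).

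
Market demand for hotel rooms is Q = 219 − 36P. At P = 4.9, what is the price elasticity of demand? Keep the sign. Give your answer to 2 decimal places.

-4.14

At P = 4.9, Q = 42.600.
dQ/dP = −36.
ε = (dQ/dP)(P/Q) = (-36)(4.9/42.600).
|ε| > 1, so demand is elastic at this price.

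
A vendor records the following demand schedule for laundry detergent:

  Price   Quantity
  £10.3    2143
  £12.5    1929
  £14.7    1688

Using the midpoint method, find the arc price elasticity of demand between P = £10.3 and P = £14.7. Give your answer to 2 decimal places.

At P = 10.3, Q = 2143; at P = 14.7, Q = 1688.
ΔQ = -455, ΔP = 4.4. Midpoints: P̄ = 12.50, Q̄ = 1915.5.
ε = (ΔQ/ΔP)(P̄/Q̄) = (-455/4.4)(12.50/1915.5).

-0.67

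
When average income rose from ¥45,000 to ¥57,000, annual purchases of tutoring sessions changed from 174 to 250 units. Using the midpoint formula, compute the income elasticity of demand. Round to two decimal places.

1.52

ΔQ = 76, ΔI = 12000. Midpoints: Ī = 51,000, Q̄ = 212.0.
ε_I = (ΔQ/ΔI)(Ī/Q̄) = (76/12000)(51000/212.0).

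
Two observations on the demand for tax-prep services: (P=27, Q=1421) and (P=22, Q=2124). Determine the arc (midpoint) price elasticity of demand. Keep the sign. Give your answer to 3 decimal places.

-1.943

ΔQ = 2124 − 1421 = 703; ΔP = 22 − 27 = -5.
Midpoints: P̄ = 24.50, Q̄ = 1772.5.
ε = (ΔQ/ΔP)(P̄/Q̄) = (703/-5)(24.50/1772.5).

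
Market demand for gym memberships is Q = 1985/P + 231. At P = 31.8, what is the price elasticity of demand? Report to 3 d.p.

-0.213

At P = 31.8, Q = 293.421.
dQ/dP = −1985/P² = -1.963.
ε = (dQ/dP)(P/Q) = (-1.963)(31.8/293.421).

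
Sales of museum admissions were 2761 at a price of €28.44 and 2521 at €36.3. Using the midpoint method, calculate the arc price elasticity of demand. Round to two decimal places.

ΔQ = 2521 − 2761 = -240; ΔP = 36.3 − 28.44 = 7.86.
Midpoints: P̄ = 32.37, Q̄ = 2641.0.
ε = (ΔQ/ΔP)(P̄/Q̄) = (-240/7.86)(32.37/2641.0).

-0.37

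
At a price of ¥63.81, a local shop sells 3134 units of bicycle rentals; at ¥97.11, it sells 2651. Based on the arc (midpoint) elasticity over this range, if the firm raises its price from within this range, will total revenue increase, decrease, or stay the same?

Arc ε = (-483/33.3)(80.46/2892.5) ≈ -0.403.
|ε| = 0.40 < 1, so demand is inelastic. A price rise therefore raises total revenue.

increase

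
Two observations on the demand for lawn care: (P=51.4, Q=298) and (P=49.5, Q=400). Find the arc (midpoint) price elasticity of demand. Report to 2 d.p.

ΔQ = 400 − 298 = 102; ΔP = 49.5 − 51.4 = -1.9.
Midpoints: P̄ = 50.45, Q̄ = 349.0.
ε = (ΔQ/ΔP)(P̄/Q̄) = (102/-1.9)(50.45/349.0).

-7.76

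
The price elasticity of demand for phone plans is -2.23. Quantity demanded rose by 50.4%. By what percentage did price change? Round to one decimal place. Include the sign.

-22.6%

%ΔP ≈ %ΔQ / ε = (50.4%)/(-2.23) = -22.60%.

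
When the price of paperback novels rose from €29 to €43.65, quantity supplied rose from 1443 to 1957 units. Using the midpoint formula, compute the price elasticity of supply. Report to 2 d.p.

ΔQ = 1957 − 1443 = 514; ΔP = 43.65 − 29 = 14.65.
Midpoints: P̄ = 36.33, Q̄ = 1700.0.
ε_s = (ΔQ/ΔP)(P̄/Q̄) = (514/14.65)(36.33/1700.0).

0.75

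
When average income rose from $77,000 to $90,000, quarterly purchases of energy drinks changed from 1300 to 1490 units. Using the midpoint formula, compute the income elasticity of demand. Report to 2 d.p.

ΔQ = 190, ΔI = 13000. Midpoints: Ī = 83,500, Q̄ = 1395.0.
ε_I = (ΔQ/ΔI)(Ī/Q̄) = (190/13000)(83500/1395.0).

0.87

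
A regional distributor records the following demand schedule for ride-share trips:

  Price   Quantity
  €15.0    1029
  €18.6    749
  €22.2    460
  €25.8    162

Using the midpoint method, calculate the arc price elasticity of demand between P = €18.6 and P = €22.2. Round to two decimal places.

-2.71

At P = 18.6, Q = 749; at P = 22.2, Q = 460.
ΔQ = -289, ΔP = 3.6. Midpoints: P̄ = 20.40, Q̄ = 604.5.
ε = (ΔQ/ΔP)(P̄/Q̄) = (-289/3.6)(20.40/604.5).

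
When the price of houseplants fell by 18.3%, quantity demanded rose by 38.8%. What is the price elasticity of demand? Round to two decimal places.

ε = %ΔQ / %ΔP = (38.8)/(-18.3) = -2.120.

-2.12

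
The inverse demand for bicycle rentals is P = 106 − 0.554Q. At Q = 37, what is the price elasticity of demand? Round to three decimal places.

-4.171

At Q = 37, P = 106 − 0.554(37) = 85.50.
dP/dQ = −0.554, so dQ/dP = 1/(−0.554) = -1.805.
ε = (dQ/dP)(P/Q) = (-1.805)(85.50/37).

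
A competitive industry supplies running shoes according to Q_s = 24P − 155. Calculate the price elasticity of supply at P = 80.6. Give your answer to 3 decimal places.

At P = 80.6, Q_s = 1779.40.
dQ_s/dP = 24.
ε_s = (dQ_s/dP)(P/Q_s) = (24)(80.6/1779.40).

1.087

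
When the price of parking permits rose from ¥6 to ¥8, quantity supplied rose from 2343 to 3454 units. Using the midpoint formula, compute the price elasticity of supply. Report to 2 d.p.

ΔQ = 3454 − 2343 = 1111; ΔP = 8 − 6 = 2.
Midpoints: P̄ = 7.00, Q̄ = 2898.5.
ε_s = (ΔQ/ΔP)(P̄/Q̄) = (1111/2)(7.00/2898.5).

1.34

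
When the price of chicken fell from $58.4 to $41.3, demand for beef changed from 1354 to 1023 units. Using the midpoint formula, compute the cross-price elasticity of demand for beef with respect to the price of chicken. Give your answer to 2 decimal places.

0.81

ΔQ_x = 1023 − 1354 = -331; ΔP_y = 41.3 − 58.4 = -17.1.
Midpoints: P̄_y = 49.85, Q̄_x = 1188.5.
ε_xy = (ΔQ_x/ΔP_y)(P̄_y/Q̄_x) = (-331/-17.1)(49.85/1188.5).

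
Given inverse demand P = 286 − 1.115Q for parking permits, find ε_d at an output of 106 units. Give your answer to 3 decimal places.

At Q = 106, P = 286 − 1.115(106) = 167.81.
dP/dQ = −1.115, so dQ/dP = 1/(−1.115) = -0.897.
ε = (dQ/dP)(P/Q) = (-0.897)(167.81/106).

-1.420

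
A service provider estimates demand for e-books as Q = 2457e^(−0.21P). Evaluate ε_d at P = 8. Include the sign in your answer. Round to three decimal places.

At P = 8, Q = 457.921.
dQ/dP = −0.21·2457e^(−0.21P) = −0.21Q = -96.163.
ε = (dQ/dP)(P/Q) = (-96.163)(8/457.921).
|ε| > 1, so demand is elastic at this price.

-1.680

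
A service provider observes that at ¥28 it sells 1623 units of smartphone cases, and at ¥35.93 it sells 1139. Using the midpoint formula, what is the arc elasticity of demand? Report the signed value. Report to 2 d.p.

ΔQ = 1139 − 1623 = -484; ΔP = 35.93 − 28 = 7.93.
Midpoints: P̄ = 31.96, Q̄ = 1381.0.
ε = (ΔQ/ΔP)(P̄/Q̄) = (-484/7.93)(31.96/1381.0).

-1.41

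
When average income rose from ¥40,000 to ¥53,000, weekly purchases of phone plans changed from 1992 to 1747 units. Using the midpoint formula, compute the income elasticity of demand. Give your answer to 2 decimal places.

ΔQ = -245, ΔI = 13000. Midpoints: Ī = 46,500, Q̄ = 1869.5.
ε_I = (ΔQ/ΔI)(Ī/Q̄) = (-245/13000)(46500/1869.5).

-0.47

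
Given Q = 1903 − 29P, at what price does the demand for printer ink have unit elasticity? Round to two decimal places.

32.81

For linear demand Q = a − bP, ε = −bP/(a − bP). |ε| = 1 when bP = a − bP, i.e. P = a/(2b).
P = 1903/(2·29) = 1903/58 = 32.8103.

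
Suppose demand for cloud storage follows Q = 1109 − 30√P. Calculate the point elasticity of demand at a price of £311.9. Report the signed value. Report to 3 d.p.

At P = 311.9, Q = 579.179.
dQ/dP = −30/(2√P) = -0.849.
ε = (dQ/dP)(P/Q) = (-0.849)(311.9/579.179).
|ε| < 1, so demand is inelastic at this price.

-0.457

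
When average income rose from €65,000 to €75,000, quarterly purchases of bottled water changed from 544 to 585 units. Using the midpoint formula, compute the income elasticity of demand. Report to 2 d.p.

ΔQ = 41, ΔI = 10000. Midpoints: Ī = 70,000, Q̄ = 564.5.
ε_I = (ΔQ/ΔI)(Ī/Q̄) = (41/10000)(70000/564.5).

0.51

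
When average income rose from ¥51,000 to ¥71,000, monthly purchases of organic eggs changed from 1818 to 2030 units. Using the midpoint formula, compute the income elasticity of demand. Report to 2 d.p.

ΔQ = 212, ΔI = 20000. Midpoints: Ī = 61,000, Q̄ = 1924.0.
ε_I = (ΔQ/ΔI)(Ī/Q̄) = (212/20000)(61000/1924.0).
ε_I > 0, so the good is normal.

0.34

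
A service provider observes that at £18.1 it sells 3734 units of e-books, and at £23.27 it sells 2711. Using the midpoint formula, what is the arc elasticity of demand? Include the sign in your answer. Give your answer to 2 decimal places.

ΔQ = 2711 − 3734 = -1023; ΔP = 23.27 − 18.1 = 5.17.
Midpoints: P̄ = 20.69, Q̄ = 3222.5.
ε = (ΔQ/ΔP)(P̄/Q̄) = (-1023/5.17)(20.69/3222.5).

-1.27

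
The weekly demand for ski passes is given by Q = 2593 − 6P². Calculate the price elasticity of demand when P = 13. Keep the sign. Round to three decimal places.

-1.284

At P = 13, Q = 1579.
dQ/dP = −12P = -156.
ε = (dQ/dP)(P/Q) = (-156)(13/1579).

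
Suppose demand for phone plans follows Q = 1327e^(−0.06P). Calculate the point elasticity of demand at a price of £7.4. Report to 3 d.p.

-0.444

At P = 7.4, Q = 851.225.
dQ/dP = −0.06·1327e^(−0.06P) = −0.06Q = -51.073.
ε = (dQ/dP)(P/Q) = (-51.073)(7.4/851.225).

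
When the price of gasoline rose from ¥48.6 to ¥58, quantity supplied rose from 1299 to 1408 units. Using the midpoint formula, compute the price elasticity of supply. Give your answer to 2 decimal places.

ΔQ = 1408 − 1299 = 109; ΔP = 58 − 48.6 = 9.4.
Midpoints: P̄ = 53.30, Q̄ = 1353.5.
ε_s = (ΔQ/ΔP)(P̄/Q̄) = (109/9.4)(53.30/1353.5).

0.46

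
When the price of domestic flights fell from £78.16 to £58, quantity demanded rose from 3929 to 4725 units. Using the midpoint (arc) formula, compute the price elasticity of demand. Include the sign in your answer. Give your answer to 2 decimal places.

ΔQ = 4725 − 3929 = 796; ΔP = 58 − 78.16 = -20.16.
Midpoints: P̄ = 68.08, Q̄ = 4327.0.
ε = (ΔQ/ΔP)(P̄/Q̄) = (796/-20.16)(68.08/4327.0).

-0.62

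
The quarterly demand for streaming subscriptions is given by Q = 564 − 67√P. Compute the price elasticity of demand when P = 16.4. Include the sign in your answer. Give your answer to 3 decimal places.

At P = 16.4, Q = 292.671.
dQ/dP = −67/(2√P) = -8.272.
ε = (dQ/dP)(P/Q) = (-8.272)(16.4/292.671).

-0.464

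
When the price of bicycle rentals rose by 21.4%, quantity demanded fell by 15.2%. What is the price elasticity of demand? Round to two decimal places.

ε = %ΔQ / %ΔP = (-15.2)/(21.4) = -0.710.

-0.71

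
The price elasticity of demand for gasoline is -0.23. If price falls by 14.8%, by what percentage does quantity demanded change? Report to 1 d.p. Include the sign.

%ΔQ ≈ ε × %ΔP = (-0.23)(-14.8%) = 3.40%.

3.4%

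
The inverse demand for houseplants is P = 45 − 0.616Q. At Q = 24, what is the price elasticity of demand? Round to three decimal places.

At Q = 24, P = 45 − 0.616(24) = 30.22.
dP/dQ = −0.616, so dQ/dP = 1/(−0.616) = -1.623.
ε = (dQ/dP)(P/Q) = (-1.623)(30.22/24).

-2.044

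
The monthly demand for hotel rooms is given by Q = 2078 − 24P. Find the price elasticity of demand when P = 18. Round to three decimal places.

At P = 18, Q = 1646.
dQ/dP = −24.
ε = (dQ/dP)(P/Q) = (-24)(18/1646).
|ε| < 1, so demand is inelastic at this price.

-0.262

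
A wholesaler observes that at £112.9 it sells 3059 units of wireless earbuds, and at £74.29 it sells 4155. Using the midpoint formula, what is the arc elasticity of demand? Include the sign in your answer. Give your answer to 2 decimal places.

ΔQ = 4155 − 3059 = 1096; ΔP = 74.29 − 112.9 = -38.61.
Midpoints: P̄ = 93.59, Q̄ = 3607.0.
ε = (ΔQ/ΔP)(P̄/Q̄) = (1096/-38.61)(93.59/3607.0).

-0.74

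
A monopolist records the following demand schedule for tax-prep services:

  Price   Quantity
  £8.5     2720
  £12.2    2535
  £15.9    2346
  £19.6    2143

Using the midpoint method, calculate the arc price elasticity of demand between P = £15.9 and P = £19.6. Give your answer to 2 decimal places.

-0.43

At P = 15.9, Q = 2346; at P = 19.6, Q = 2143.
ΔQ = -203, ΔP = 3.7. Midpoints: P̄ = 17.75, Q̄ = 2244.5.
ε = (ΔQ/ΔP)(P̄/Q̄) = (-203/3.7)(17.75/2244.5).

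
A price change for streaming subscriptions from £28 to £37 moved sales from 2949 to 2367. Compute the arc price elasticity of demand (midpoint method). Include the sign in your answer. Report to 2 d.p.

ΔQ = 2367 − 2949 = -582; ΔP = 37 − 28 = 9.
Midpoints: P̄ = 32.50, Q̄ = 2658.0.
ε = (ΔQ/ΔP)(P̄/Q̄) = (-582/9)(32.50/2658.0).

-0.79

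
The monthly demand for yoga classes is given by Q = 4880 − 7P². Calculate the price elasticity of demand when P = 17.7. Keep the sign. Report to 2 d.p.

At P = 17.7, Q = 2686.970.
dQ/dP = −14P = -247.800.
ε = (dQ/dP)(P/Q) = (-247.800)(17.7/2686.970).

-1.63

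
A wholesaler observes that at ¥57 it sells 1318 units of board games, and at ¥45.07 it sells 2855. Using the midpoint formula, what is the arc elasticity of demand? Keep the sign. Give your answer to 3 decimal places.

-3.151

ΔQ = 2855 − 1318 = 1537; ΔP = 45.07 − 57 = -11.93.
Midpoints: P̄ = 51.03, Q̄ = 2086.5.
ε = (ΔQ/ΔP)(P̄/Q̄) = (1537/-11.93)(51.03/2086.5).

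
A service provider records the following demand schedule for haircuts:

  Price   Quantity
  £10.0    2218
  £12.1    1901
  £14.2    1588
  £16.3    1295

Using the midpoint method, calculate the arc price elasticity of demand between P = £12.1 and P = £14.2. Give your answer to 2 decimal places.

At P = 12.1, Q = 1901; at P = 14.2, Q = 1588.
ΔQ = -313, ΔP = 2.1. Midpoints: P̄ = 13.15, Q̄ = 1744.5.
ε = (ΔQ/ΔP)(P̄/Q̄) = (-313/2.1)(13.15/1744.5).

-1.12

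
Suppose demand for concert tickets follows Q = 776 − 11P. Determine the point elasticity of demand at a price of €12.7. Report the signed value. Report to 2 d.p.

-0.22

At P = 12.7, Q = 636.300.
dQ/dP = −11.
ε = (dQ/dP)(P/Q) = (-11)(12.7/636.300).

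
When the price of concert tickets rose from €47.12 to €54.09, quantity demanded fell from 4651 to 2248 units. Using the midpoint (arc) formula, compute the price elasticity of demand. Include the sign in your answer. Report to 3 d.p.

-5.058

ΔQ = 2248 − 4651 = -2403; ΔP = 54.09 − 47.12 = 6.97.
Midpoints: P̄ = 50.61, Q̄ = 3449.5.
ε = (ΔQ/ΔP)(P̄/Q̄) = (-2403/6.97)(50.61/3449.5).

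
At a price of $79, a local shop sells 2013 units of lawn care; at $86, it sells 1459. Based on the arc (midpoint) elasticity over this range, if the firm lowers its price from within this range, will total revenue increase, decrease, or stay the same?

increase

Arc ε = (-554/7)(82.50/1736.0) ≈ -3.761.
|ε| = 3.76 > 1, so demand is elastic. A price cut therefore raises total revenue.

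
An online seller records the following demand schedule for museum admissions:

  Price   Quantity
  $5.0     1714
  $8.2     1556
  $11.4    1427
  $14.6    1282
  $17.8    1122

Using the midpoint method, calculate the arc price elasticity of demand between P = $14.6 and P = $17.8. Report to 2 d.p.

-0.67

At P = 14.6, Q = 1282; at P = 17.8, Q = 1122.
ΔQ = -160, ΔP = 3.2. Midpoints: P̄ = 16.20, Q̄ = 1202.0.
ε = (ΔQ/ΔP)(P̄/Q̄) = (-160/3.2)(16.20/1202.0).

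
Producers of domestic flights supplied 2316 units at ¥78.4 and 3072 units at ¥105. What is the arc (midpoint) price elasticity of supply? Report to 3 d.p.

ΔQ = 3072 − 2316 = 756; ΔP = 105 − 78.4 = 26.6.
Midpoints: P̄ = 91.70, Q̄ = 2694.0.
ε_s = (ΔQ/ΔP)(P̄/Q̄) = (756/26.6)(91.70/2694.0).

0.967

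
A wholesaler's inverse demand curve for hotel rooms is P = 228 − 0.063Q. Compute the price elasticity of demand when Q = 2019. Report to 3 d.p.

At Q = 2019, P = 228 − 0.063(2019) = 100.80.
dP/dQ = −0.063, so dQ/dP = 1/(−0.063) = -15.873.
ε = (dQ/dP)(P/Q) = (-15.873)(100.80/2019).

-0.792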